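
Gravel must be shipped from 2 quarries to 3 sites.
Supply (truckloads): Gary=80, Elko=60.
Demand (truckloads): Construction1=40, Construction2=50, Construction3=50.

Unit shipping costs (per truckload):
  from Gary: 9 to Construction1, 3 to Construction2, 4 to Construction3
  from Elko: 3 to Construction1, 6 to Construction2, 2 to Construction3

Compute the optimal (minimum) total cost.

430

One minimum-cost allocation:
  Gary to Construction2: 50 × 3 = 150
  Gary to Construction3: 30 × 4 = 120
  Elko to Construction1: 40 × 3 = 120
  Elko to Construction3: 20 × 2 = 40
Total = 150 + 120 + 120 + 40 = 430.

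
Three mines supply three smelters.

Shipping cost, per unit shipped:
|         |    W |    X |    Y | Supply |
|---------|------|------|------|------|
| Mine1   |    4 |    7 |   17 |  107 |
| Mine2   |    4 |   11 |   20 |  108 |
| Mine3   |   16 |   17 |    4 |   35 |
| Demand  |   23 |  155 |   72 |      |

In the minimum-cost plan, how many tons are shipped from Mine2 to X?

Optimal shipments:
  Mine1 to X: 107 × 7 = 749
  Mine2 to W: 23 × 4 = 92
  Mine2 to X: 48 × 11 = 528
  Mine2 to Y: 37 × 20 = 740
  Mine3 to Y: 35 × 4 = 140
Total cost = 2249.
So Mine2→X carries 48 tons.

48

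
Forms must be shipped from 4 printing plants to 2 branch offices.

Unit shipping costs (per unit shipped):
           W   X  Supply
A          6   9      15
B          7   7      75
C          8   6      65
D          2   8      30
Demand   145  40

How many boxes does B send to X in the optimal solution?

0

Optimal shipments:
  A–W: 15 boxes
  B–W: 75 boxes
  C–W: 25 boxes
  C–X: 40 boxes
  D–W: 30 boxes
Total cost = 1115.
The route B→X is not used.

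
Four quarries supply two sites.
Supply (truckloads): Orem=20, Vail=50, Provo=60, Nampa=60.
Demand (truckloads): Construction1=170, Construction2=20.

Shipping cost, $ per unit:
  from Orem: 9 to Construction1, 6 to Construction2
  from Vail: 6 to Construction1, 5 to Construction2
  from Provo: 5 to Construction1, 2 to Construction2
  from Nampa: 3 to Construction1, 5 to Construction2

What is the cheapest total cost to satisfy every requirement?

Optimal allocation:
  Orem–Construction1: 20 × $9 = $180
  Vail–Construction1: 50 × $6 = $300
  Provo–Construction1: 40 × $5 = $200
  Provo–Construction2: 20 × $2 = $40
  Nampa–Construction1: 60 × $3 = $180
Total = 180 + 300 + 200 + 40 + 180 = $900.
(Supply check: Orem ships 20; Vail ships 50; Provo ships 60; Nampa ships 60.)

900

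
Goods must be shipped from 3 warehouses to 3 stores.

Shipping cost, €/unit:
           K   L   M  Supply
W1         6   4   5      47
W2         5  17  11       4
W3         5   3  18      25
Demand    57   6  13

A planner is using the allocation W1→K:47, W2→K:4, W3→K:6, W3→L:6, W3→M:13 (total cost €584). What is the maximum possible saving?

Current plan cost = 47·6 + 4·5 + 6·5 + 6·3 + 13·18 = €584.
Optimal plan:
  W1→K: 28 × €6 = €168
  W1→L: 6 × €4 = €24
  W1→M: 13 × €5 = €65
  W2→K: 4 × €5 = €20
  W3→K: 25 × €5 = €125
Optimal cost = €402.
Saving = 584 − 402 = €182.

182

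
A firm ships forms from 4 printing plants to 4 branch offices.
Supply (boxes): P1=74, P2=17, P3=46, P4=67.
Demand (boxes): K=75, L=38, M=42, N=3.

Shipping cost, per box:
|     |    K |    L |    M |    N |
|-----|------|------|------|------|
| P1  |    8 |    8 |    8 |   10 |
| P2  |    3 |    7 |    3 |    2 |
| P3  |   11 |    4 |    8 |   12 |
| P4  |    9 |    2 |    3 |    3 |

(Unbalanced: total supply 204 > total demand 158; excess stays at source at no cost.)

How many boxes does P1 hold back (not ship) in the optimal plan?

16

Minimum-cost shipments:
  P1 to K: 58 × 8 = 464
  P2 to K: 17 × 3 = 51
  P3 to L: 16 × 4 = 64
  P4 to L: 22 × 2 = 44
  P4 to M: 42 × 3 = 126
  P4 to N: 3 × 3 = 9
Total cost = 758.
P1 ships 58 of its 74, leaving 16.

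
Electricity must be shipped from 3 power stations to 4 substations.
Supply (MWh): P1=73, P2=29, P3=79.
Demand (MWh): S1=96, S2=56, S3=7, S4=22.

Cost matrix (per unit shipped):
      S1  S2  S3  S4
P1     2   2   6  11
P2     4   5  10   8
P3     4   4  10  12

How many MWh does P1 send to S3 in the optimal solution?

7

The minimum-cost plan:
  P1→S1: 10 × 2 = 20
  P1→S2: 56 × 2 = 112
  P1→S3: 7 × 6 = 42
  P2→S1: 7 × 4 = 28
  P2→S4: 22 × 8 = 176
  P3→S1: 79 × 4 = 316
Total cost = 694.
So P1→S3 carries 7 MWh.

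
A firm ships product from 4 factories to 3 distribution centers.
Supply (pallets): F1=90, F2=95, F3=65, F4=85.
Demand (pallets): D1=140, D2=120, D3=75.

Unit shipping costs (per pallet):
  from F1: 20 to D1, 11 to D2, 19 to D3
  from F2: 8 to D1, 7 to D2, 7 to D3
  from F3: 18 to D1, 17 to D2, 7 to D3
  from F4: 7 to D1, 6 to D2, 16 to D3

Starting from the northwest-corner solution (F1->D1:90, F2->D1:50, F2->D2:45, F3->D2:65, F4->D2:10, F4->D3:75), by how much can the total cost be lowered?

2120

Current plan cost = 90·20 + 50·8 + 45·7 + 65·17 + 10·6 + 75·16 = 4880.
Optimal plan:
  F1 to D2: 90 × 11 = 990
  F2 to D1: 85 × 8 = 680
  F2 to D3: 10 × 7 = 70
  F3 to D3: 65 × 7 = 455
  F4 to D1: 55 × 7 = 385
  F4 to D2: 30 × 6 = 180
Optimal cost = 2760.
Saving = 4880 − 2760 = 2120.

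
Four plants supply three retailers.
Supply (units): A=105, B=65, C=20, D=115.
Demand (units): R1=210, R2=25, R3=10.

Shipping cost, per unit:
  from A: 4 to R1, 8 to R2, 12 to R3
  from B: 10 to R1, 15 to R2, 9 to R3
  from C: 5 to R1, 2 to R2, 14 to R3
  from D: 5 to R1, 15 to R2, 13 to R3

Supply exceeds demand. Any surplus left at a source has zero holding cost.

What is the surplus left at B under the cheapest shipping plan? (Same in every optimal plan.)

55

An optimal plan:
  A->R1: 100 × 4 = 400
  A->R2: 5 × 8 = 40
  B->R3: 10 × 9 = 90
  C->R2: 20 × 2 = 40
  D->R1: 110 × 5 = 550
Total cost = 1120.
B ships 10 of its 65, leaving 55.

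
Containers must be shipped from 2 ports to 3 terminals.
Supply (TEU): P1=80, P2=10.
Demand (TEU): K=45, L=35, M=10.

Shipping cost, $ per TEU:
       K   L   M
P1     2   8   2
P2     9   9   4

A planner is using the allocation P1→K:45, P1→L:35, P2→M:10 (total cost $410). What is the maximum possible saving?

Current plan cost = 45·2 + 35·8 + 10·4 = $410.
Optimal plan:
  P1–K: 45 × $2 = $90
  P1–L: 25 × $8 = $200
  P1–M: 10 × $2 = $20
  P2–L: 10 × $9 = $90
Optimal cost = $400.
Saving = 410 − 400 = $10.

10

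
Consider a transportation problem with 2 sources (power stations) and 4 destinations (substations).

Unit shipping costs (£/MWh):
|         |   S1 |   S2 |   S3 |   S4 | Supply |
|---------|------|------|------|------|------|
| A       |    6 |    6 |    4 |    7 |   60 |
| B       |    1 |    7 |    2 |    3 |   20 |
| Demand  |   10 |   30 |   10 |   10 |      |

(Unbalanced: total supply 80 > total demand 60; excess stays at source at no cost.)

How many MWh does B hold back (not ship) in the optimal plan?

0

Minimum-cost shipments:
  A to S2: 30 MWh
  A to S3: 10 MWh
  B to S1: 10 MWh
  B to S4: 10 MWh
Total cost = £260.
B ships 20 of its 20, leaving 0.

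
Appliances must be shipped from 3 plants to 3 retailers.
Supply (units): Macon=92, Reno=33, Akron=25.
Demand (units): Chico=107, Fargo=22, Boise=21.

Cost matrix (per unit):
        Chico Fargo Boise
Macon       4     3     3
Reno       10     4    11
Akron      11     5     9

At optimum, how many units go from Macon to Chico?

92

The minimum-cost plan:
  Macon to Chico: 92 × 4 = 368
  Reno to Chico: 11 × 10 = 110
  Reno to Fargo: 22 × 4 = 88
  Akron to Chico: 4 × 11 = 44
  Akron to Boise: 21 × 9 = 189
Total cost = 799.
So Macon→Chico carries 92 units.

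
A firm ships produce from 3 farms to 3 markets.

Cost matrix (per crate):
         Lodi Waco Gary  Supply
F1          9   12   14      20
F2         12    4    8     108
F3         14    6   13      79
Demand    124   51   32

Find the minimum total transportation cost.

2046

Optimal allocation:
  F1->Lodi: 20 × 9 = 180
  F2->Lodi: 25 × 12 = 300
  F2->Waco: 51 × 4 = 204
  F2->Gary: 32 × 8 = 256
  F3->Lodi: 79 × 14 = 1106
Total = 180 + 300 + 204 + 256 + 1106 = 2046.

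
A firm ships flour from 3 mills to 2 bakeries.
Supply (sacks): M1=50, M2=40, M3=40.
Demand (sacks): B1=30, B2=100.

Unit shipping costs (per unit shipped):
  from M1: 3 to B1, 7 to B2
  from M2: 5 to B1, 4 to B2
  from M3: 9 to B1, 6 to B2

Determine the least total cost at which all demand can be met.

630

Optimal allocation:
  M1->B1: 30 × 3 = 90
  M1->B2: 20 × 7 = 140
  M2->B2: 40 × 4 = 160
  M3->B2: 40 × 6 = 240
Total = 90 + 140 + 160 + 240 = 630.
(Supply check: M1 ships 50; M2 ships 40; M3 ships 40.)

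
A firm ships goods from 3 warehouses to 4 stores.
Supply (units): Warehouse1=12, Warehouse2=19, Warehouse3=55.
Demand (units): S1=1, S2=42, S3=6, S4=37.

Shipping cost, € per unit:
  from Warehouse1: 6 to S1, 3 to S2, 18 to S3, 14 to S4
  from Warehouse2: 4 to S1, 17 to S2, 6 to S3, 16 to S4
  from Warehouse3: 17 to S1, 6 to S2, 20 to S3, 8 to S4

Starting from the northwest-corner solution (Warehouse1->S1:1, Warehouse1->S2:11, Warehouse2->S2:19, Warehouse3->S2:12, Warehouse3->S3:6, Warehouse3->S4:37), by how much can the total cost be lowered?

Current plan cost = 1·6 + 11·3 + 19·17 + 12·6 + 6·20 + 37·8 = €850.
Optimal plan:
  Warehouse1->S2: 12 × €3 = €36
  Warehouse2->S1: 1 × €4 = €4
  Warehouse2->S3: 6 × €6 = €36
  Warehouse2->S4: 12 × €16 = €192
  Warehouse3->S2: 30 × €6 = €180
  Warehouse3->S4: 25 × €8 = €200
Optimal cost = €648.
Saving = 850 − 648 = €202.

202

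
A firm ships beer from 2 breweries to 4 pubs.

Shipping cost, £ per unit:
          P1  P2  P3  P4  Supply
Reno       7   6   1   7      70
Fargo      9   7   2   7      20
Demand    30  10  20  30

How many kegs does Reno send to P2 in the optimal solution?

10

The minimum-cost plan:
  Reno->P1: 30 × £7 = £210
  Reno->P2: 10 × £6 = £60
  Reno->P3: 20 × £1 = £20
  Reno->P4: 10 × £7 = £70
  Fargo->P4: 20 × £7 = £140
Total cost = £500.
So Reno→P2 carries 10 kegs.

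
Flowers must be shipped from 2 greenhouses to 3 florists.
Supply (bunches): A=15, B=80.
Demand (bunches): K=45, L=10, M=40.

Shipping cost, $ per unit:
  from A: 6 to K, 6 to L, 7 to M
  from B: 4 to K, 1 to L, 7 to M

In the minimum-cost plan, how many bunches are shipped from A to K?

The minimum-cost plan:
  A–M: 15 bunches
  B–K: 45 bunches
  B–L: 10 bunches
  B–M: 25 bunches
Total cost = $470.
The route A→K is not used.

0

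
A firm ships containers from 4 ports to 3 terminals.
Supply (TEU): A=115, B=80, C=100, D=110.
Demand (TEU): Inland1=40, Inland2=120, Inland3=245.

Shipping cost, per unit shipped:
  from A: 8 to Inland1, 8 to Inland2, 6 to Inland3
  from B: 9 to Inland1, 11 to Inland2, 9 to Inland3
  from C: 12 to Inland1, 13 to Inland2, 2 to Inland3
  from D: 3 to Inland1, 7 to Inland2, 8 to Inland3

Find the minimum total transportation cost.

Optimal allocation:
  A to Inland2: 50 × 8 = 400
  A to Inland3: 65 × 6 = 390
  B to Inland3: 80 × 9 = 720
  C to Inland3: 100 × 2 = 200
  D to Inland1: 40 × 3 = 120
  D to Inland2: 70 × 7 = 490
Total = 400 + 390 + 720 + 200 + 120 + 490 = 2320.

2320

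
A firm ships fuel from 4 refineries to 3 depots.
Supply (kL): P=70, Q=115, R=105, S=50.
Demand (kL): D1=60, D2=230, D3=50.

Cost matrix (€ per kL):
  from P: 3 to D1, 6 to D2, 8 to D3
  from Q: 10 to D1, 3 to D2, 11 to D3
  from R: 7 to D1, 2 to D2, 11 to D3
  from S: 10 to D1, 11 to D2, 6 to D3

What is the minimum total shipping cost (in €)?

1095

Optimal allocation:
  P->D1: 60 kL
  P->D2: 10 kL
  Q->D2: 115 kL
  R->D2: 105 kL
  S->D3: 50 kL
Total cost = €1095.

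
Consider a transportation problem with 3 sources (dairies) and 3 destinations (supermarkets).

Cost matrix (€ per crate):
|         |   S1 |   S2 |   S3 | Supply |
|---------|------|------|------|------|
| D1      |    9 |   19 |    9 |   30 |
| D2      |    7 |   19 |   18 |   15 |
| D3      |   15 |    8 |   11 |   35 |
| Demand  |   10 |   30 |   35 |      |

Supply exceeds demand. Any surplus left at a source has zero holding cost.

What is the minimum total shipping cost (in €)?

635

An optimal shipping plan:
  D1->S3: 30 crates
  D2->S1: 10 crates
  D3->S2: 30 crates
  D3->S3: 5 crates
Total cost = €635.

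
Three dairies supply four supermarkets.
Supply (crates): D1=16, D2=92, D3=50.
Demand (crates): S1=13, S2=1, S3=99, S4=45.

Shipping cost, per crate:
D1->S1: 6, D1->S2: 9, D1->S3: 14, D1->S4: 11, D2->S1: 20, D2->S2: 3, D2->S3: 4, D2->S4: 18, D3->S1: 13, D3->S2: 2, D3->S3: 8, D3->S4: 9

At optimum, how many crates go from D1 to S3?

0

Solving gives:
  D1→S1: 13 × 6 = 78
  D1→S4: 3 × 11 = 33
  D2→S3: 92 × 4 = 368
  D3→S2: 1 × 2 = 2
  D3→S3: 7 × 8 = 56
  D3→S4: 42 × 9 = 378
Total cost = 915.
The route D1→S3 is not used.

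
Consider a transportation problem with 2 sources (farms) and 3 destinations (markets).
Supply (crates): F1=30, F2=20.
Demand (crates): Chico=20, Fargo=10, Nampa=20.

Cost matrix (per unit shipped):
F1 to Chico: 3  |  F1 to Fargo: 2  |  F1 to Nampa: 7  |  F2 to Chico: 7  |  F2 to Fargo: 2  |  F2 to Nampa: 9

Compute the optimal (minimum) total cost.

240

A cheapest plan:
  F1–Chico: 20 × 3 = 60
  F1–Nampa: 10 × 7 = 70
  F2–Fargo: 10 × 2 = 20
  F2–Nampa: 10 × 9 = 90
Total = 60 + 70 + 20 + 90 = 240.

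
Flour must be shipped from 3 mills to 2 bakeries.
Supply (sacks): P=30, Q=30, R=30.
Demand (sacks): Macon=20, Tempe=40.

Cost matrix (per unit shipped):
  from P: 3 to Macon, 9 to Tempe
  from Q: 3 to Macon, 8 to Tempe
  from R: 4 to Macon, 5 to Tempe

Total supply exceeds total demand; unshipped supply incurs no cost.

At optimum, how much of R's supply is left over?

0

Minimum-cost shipments:
  Q–Macon: 20 × 3 = 60
  Q–Tempe: 10 × 8 = 80
  R–Tempe: 30 × 5 = 150
Total cost = 290.
R ships 30 of its 30, leaving 0.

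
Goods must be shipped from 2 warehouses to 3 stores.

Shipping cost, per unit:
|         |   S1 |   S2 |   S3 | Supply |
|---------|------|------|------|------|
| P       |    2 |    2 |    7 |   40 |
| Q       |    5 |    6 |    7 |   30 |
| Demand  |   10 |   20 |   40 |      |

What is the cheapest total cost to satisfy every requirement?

Optimal allocation:
  P->S1: 10 × 2 = 20
  P->S2: 20 × 2 = 40
  P->S3: 10 × 7 = 70
  Q->S3: 30 × 7 = 210
Total = 20 + 40 + 70 + 210 = 340.

340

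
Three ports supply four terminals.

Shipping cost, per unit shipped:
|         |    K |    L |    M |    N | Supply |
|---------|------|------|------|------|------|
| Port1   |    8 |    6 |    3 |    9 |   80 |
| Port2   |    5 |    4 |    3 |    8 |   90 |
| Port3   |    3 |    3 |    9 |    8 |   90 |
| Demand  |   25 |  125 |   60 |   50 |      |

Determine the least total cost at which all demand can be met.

A cheapest plan:
  Port1–M: 60 × 3 = 180
  Port1–N: 20 × 9 = 180
  Port2–L: 60 × 4 = 240
  Port2–N: 30 × 8 = 240
  Port3–K: 25 × 3 = 75
  Port3–L: 65 × 3 = 195
Total = 180 + 180 + 240 + 240 + 75 + 195 = 1110.

1110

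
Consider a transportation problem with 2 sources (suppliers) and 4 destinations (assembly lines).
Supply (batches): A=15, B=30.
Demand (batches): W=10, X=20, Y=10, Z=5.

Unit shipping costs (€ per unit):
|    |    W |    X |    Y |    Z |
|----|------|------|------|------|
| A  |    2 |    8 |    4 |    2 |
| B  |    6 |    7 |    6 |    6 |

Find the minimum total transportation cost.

A cheapest plan:
  A→W: 10 batches
  A→Z: 5 batches
  B→X: 20 batches
  B→Y: 10 batches
Total cost = €230.

230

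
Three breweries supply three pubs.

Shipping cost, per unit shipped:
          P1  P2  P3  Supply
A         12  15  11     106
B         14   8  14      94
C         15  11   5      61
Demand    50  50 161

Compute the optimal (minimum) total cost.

A cheapest plan:
  A→P1: 6 × 12 = 72
  A→P3: 100 × 11 = 1100
  B→P1: 44 × 14 = 616
  B→P2: 50 × 8 = 400
  C→P3: 61 × 5 = 305
Total = 72 + 1100 + 616 + 400 + 305 = 2493.

2493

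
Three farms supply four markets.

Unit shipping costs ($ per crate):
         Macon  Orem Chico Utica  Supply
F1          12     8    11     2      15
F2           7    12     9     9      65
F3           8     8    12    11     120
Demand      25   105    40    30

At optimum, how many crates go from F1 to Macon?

Optimal shipments:
  F1->Utica: 15 crates
  F2->Macon: 10 crates
  F2->Chico: 40 crates
  F2->Utica: 15 crates
  F3->Macon: 15 crates
  F3->Orem: 105 crates
Total cost = $1555.
The route F1→Macon is not used.

0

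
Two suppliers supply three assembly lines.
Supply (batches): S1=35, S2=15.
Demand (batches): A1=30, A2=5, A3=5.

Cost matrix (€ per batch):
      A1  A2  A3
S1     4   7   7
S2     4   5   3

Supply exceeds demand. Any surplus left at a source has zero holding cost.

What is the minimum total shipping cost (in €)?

A cheapest plan:
  S1–A1: 25 × €4 = €100
  S2–A1: 5 × €4 = €20
  S2–A2: 5 × €5 = €25
  S2–A3: 5 × €3 = €15
Total = 100 + 20 + 25 + 15 = €160.

160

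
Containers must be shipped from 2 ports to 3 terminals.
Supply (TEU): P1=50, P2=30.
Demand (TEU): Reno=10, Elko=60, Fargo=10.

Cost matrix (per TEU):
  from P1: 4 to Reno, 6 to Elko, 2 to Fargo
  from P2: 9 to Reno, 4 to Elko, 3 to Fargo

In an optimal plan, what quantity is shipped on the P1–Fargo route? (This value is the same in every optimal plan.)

10

Solving gives:
  P1 to Reno: 10 TEU
  P1 to Elko: 30 TEU
  P1 to Fargo: 10 TEU
  P2 to Elko: 30 TEU
Total cost = 360.
So P1→Fargo carries 10 TEU.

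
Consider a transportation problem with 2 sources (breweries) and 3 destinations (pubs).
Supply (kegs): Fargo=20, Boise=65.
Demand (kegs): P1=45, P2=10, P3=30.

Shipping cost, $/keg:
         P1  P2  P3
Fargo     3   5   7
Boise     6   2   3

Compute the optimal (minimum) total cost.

One minimum-cost allocation:
  Fargo–P1: 20 × $3 = $60
  Boise–P1: 25 × $6 = $150
  Boise–P2: 10 × $2 = $20
  Boise–P3: 30 × $3 = $90
Total = 60 + 150 + 20 + 90 = $320.

320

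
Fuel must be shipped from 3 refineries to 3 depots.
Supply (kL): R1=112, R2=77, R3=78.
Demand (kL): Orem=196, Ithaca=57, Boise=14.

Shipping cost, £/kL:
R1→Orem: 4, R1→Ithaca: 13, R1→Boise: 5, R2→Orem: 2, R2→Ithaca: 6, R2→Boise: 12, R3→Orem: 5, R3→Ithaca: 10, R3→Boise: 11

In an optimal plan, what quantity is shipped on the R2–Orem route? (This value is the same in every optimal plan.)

20

Optimal shipments:
  R1–Orem: 98 × £4 = £392
  R1–Boise: 14 × £5 = £70
  R2–Orem: 20 × £2 = £40
  R2–Ithaca: 57 × £6 = £342
  R3–Orem: 78 × £5 = £390
Total cost = £1234.
So R2→Orem carries 20 kL.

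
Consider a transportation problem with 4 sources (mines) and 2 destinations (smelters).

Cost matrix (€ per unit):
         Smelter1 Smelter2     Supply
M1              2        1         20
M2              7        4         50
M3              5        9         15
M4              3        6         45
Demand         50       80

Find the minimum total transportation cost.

460

Optimal allocation:
  M1→Smelter2: 20 tons
  M2→Smelter2: 50 tons
  M3→Smelter1: 15 tons
  M4→Smelter1: 35 tons
  M4→Smelter2: 10 tons
Total cost = €460.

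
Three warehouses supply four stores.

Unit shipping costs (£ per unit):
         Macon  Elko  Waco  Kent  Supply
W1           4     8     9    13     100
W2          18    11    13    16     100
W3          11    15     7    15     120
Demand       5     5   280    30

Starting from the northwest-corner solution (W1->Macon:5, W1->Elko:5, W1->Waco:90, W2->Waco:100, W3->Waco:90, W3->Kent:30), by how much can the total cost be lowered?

155

Current plan cost = 5·4 + 5·8 + 90·9 + 100·13 + 90·7 + 30·15 = £3250.
Optimal plan:
  W1–Macon: 5 × £4 = £20
  W1–Waco: 95 × £9 = £855
  W2–Elko: 5 × £11 = £55
  W2–Waco: 65 × £13 = £845
  W2–Kent: 30 × £16 = £480
  W3–Waco: 120 × £7 = £840
Optimal cost = £3095.
Saving = 3250 − 3095 = £155.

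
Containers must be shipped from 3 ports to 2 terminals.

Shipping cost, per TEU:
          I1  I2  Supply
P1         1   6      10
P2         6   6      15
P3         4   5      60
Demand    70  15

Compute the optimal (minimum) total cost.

340

One minimum-cost allocation:
  P1–I1: 10 × 1 = 10
  P2–I2: 15 × 6 = 90
  P3–I1: 60 × 4 = 240
Total = 10 + 90 + 240 = 340.
(Supply check: P1 ships 10; P2 ships 15; P3 ships 60.)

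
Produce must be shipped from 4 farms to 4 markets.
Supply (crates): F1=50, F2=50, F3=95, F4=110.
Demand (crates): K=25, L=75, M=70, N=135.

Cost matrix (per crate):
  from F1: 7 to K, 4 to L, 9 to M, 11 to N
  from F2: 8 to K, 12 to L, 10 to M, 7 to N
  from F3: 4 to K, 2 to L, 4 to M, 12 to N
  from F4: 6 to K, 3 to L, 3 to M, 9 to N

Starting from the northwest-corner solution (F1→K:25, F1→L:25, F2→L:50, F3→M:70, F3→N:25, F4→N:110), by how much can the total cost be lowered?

770

Current plan cost = 25·7 + 25·4 + 50·12 + 70·4 + 25·12 + 110·9 = 2445.
Optimal plan:
  F1->L: 5 × 4 = 20
  F1->N: 45 × 11 = 495
  F2->N: 50 × 7 = 350
  F3->K: 25 × 4 = 100
  F3->L: 70 × 2 = 140
  F4->M: 70 × 3 = 210
  F4->N: 40 × 9 = 360
Optimal cost = 1675.
Saving = 2445 − 1675 = 770.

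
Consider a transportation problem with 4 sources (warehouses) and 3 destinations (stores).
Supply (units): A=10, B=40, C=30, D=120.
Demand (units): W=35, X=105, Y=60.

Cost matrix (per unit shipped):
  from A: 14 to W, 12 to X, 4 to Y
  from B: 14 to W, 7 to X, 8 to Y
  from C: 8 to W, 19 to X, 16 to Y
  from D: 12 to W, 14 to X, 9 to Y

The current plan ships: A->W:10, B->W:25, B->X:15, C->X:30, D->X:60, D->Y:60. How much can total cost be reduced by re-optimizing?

565

Current plan cost = 10·14 + 25·14 + 15·7 + 30·19 + 60·14 + 60·9 = 2545.
Optimal plan:
  A to Y: 10 units
  B to X: 40 units
  C to W: 30 units
  D to W: 5 units
  D to X: 65 units
  D to Y: 50 units
Optimal cost = 1980.
Saving = 2545 − 1980 = 565.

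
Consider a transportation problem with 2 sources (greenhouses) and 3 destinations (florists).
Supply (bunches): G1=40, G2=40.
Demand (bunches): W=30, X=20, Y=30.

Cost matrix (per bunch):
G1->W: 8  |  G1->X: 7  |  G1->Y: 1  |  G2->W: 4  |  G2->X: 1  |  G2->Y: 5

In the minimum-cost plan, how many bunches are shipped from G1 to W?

Optimal shipments:
  G1–W: 10 bunches
  G1–Y: 30 bunches
  G2–W: 20 bunches
  G2–X: 20 bunches
Total cost = 210.
So G1→W carries 10 bunches.

10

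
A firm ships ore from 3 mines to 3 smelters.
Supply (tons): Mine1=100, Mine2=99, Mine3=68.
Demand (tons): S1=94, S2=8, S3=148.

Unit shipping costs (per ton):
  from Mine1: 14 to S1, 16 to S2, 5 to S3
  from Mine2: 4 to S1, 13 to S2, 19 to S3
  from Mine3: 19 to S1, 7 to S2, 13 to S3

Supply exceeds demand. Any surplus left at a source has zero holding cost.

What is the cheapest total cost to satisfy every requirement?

One minimum-cost allocation:
  Mine1–S3: 100 tons
  Mine2–S1: 94 tons
  Mine3–S2: 8 tons
  Mine3–S3: 48 tons
Total cost = 1556.
(Supply check: Mine1 ships 100; Mine2 ships 94; Mine3 ships 56.)

1556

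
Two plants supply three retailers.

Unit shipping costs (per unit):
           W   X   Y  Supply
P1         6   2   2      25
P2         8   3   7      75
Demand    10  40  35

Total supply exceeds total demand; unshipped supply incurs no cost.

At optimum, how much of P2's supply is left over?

An optimal plan:
  P1 to Y: 25 × 2 = 50
  P2 to W: 10 × 8 = 80
  P2 to X: 40 × 3 = 120
  P2 to Y: 10 × 7 = 70
Total cost = 320.
P2 ships 60 of its 75, leaving 15.

15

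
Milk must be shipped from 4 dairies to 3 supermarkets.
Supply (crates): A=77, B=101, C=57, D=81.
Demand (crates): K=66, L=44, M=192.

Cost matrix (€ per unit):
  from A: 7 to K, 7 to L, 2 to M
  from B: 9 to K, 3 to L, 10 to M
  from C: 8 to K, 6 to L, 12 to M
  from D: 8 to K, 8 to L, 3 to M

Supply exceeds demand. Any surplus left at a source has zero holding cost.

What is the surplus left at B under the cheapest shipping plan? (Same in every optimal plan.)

14

Minimum-cost shipments:
  A to M: 77 × €2 = €154
  B to K: 9 × €9 = €81
  B to L: 44 × €3 = €132
  B to M: 34 × €10 = €340
  C to K: 57 × €8 = €456
  D to M: 81 × €3 = €243
Total cost = €1406.
B ships 87 of its 101, leaving 14.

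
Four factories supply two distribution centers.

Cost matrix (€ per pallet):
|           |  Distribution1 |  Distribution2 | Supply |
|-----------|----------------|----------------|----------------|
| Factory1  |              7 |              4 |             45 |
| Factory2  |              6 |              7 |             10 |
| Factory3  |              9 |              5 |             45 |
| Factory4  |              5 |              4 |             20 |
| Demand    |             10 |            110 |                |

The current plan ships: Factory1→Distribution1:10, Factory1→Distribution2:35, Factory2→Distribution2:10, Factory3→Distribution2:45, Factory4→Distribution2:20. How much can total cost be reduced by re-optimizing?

40

Current plan cost = 10·7 + 35·4 + 10·7 + 45·5 + 20·4 = €585.
Optimal plan:
  Factory1->Distribution2: 45 × €4 = €180
  Factory2->Distribution1: 10 × €6 = €60
  Factory3->Distribution2: 45 × €5 = €225
  Factory4->Distribution2: 20 × €4 = €80
Optimal cost = €545.
Saving = 585 − 545 = €40.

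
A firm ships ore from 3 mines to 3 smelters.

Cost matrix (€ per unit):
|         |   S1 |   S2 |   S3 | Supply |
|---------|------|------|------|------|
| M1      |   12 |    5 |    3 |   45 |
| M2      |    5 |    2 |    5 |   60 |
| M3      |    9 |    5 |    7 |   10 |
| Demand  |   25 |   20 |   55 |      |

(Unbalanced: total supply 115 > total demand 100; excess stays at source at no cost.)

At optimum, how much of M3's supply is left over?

Minimum-cost shipments:
  M1→S3: 45 × €3 = €135
  M2→S1: 25 × €5 = €125
  M2→S2: 20 × €2 = €40
  M2→S3: 10 × €5 = €50
Total cost = €350.
M3 ships 0 of its 10, leaving 10.

10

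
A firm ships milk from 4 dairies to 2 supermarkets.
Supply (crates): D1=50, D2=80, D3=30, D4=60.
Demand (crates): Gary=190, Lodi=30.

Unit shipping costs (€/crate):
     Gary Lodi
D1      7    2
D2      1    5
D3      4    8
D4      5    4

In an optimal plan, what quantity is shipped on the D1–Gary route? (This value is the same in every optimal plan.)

Solving gives:
  D1→Gary: 20 × €7 = €140
  D1→Lodi: 30 × €2 = €60
  D2→Gary: 80 × €1 = €80
  D3→Gary: 30 × €4 = €120
  D4→Gary: 60 × €5 = €300
Total cost = €700.
So D1→Gary carries 20 crates.

20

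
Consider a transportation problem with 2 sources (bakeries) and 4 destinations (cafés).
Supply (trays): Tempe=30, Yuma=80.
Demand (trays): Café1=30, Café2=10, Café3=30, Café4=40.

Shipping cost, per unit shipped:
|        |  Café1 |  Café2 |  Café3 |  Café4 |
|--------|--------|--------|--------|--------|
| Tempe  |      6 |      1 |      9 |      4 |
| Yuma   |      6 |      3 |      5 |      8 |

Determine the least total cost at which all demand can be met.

560

Optimal allocation:
  Tempe->Café4: 30 trays
  Yuma->Café1: 30 trays
  Yuma->Café2: 10 trays
  Yuma->Café3: 30 trays
  Yuma->Café4: 10 trays
Total cost = 560.
(Supply check: Tempe ships 30; Yuma ships 80.)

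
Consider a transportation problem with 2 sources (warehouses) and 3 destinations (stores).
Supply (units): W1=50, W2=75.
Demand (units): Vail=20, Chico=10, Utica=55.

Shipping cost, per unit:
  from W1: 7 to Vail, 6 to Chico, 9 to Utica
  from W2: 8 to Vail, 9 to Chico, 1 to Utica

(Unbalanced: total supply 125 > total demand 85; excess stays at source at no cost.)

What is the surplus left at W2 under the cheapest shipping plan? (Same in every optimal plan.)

Minimum-cost shipments:
  W1->Vail: 20 × 7 = 140
  W1->Chico: 10 × 6 = 60
  W2->Utica: 55 × 1 = 55
Total cost = 255.
W2 ships 55 of its 75, leaving 20.

20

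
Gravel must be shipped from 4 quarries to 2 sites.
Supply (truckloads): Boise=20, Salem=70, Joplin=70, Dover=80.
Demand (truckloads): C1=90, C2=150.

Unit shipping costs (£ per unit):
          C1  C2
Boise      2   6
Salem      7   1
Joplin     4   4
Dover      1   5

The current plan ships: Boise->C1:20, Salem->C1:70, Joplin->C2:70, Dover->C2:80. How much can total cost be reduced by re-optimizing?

700

Current plan cost = 20·2 + 70·7 + 70·4 + 80·5 = £1210.
Optimal plan:
  Boise→C1: 20 × £2 = £40
  Salem→C2: 70 × £1 = £70
  Joplin→C2: 70 × £4 = £280
  Dover→C1: 70 × £1 = £70
  Dover→C2: 10 × £5 = £50
Optimal cost = £510.
Saving = 1210 − 510 = £700.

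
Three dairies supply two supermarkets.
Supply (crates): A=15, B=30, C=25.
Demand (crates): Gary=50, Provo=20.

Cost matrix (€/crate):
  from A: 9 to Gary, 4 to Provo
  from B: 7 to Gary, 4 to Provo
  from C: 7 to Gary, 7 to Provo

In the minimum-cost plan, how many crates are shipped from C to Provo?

The minimum-cost plan:
  A to Provo: 15 crates
  B to Gary: 25 crates
  B to Provo: 5 crates
  C to Gary: 25 crates
Total cost = €430.
The route C→Provo is not used.

0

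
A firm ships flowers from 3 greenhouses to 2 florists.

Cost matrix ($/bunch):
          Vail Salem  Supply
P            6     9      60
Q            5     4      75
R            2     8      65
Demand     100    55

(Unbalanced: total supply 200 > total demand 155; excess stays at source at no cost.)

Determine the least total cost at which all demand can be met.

One minimum-cost allocation:
  P->Vail: 15 × $6 = $90
  Q->Vail: 20 × $5 = $100
  Q->Salem: 55 × $4 = $220
  R->Vail: 65 × $2 = $130
Total = 90 + 100 + 220 + 130 = $540.
(Supply check: P ships 15; Q ships 75; R ships 65.)

540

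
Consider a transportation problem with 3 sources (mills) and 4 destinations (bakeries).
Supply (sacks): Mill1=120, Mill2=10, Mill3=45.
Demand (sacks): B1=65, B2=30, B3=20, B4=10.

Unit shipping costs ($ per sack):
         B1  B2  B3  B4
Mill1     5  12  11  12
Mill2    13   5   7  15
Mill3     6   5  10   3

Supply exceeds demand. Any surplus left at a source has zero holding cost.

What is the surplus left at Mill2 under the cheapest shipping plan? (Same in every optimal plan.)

Minimum-cost shipments:
  Mill1–B1: 65 sacks
  Mill1–B3: 5 sacks
  Mill2–B3: 10 sacks
  Mill3–B2: 30 sacks
  Mill3–B3: 5 sacks
  Mill3–B4: 10 sacks
Total cost = $680.
Mill2 ships 10 of its 10, leaving 0.

0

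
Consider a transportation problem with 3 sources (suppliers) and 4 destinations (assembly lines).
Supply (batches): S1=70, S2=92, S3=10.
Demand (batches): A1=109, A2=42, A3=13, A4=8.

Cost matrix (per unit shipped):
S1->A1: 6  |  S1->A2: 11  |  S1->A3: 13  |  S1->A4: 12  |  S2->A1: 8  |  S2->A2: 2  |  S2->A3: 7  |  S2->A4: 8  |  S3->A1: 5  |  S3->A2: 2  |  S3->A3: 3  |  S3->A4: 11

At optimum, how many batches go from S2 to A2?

Solving gives:
  S1–A1: 70 × 6 = 420
  S2–A1: 39 × 8 = 312
  S2–A2: 42 × 2 = 84
  S2–A3: 3 × 7 = 21
  S2–A4: 8 × 8 = 64
  S3–A3: 10 × 3 = 30
Total cost = 931.
So S2→A2 carries 42 batches.

42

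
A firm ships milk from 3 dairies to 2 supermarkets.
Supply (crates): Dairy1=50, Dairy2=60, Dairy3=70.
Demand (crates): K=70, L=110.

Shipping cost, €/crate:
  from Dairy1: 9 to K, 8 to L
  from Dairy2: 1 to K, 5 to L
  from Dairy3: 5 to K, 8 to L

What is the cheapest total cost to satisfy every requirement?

A cheapest plan:
  Dairy1→L: 50 × €8 = €400
  Dairy2→K: 60 × €1 = €60
  Dairy3→K: 10 × €5 = €50
  Dairy3→L: 60 × €8 = €480
Total = 400 + 60 + 50 + 480 = €990.

990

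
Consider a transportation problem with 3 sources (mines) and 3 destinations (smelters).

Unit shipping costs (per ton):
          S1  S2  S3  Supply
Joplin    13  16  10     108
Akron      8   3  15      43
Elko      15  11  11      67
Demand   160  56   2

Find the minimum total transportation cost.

An optimal shipping plan:
  Joplin to S1: 108 × 13 = 1404
  Akron to S2: 43 × 3 = 129
  Elko to S1: 52 × 15 = 780
  Elko to S2: 13 × 11 = 143
  Elko to S3: 2 × 11 = 22
Total = 1404 + 129 + 780 + 143 + 22 = 2478.

2478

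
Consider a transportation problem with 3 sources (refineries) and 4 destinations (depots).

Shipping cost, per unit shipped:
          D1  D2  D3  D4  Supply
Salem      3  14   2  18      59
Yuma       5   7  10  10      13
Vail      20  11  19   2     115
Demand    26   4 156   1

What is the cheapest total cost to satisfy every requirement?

One minimum-cost allocation:
  Salem to D3: 59 kL
  Yuma to D1: 13 kL
  Vail to D1: 13 kL
  Vail to D2: 4 kL
  Vail to D3: 97 kL
  Vail to D4: 1 kL
Total cost = 2332.

2332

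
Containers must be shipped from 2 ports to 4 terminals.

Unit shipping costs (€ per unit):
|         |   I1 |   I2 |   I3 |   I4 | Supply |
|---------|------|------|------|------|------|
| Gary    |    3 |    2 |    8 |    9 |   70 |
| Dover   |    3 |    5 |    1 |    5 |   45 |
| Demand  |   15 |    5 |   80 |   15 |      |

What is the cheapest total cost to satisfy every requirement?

A cheapest plan:
  Gary->I1: 15 × €3 = €45
  Gary->I2: 5 × €2 = €10
  Gary->I3: 35 × €8 = €280
  Gary->I4: 15 × €9 = €135
  Dover->I3: 45 × €1 = €45
Total = 45 + 10 + 280 + 135 + 45 = €515.
(Supply check: Gary ships 70; Dover ships 45.)

515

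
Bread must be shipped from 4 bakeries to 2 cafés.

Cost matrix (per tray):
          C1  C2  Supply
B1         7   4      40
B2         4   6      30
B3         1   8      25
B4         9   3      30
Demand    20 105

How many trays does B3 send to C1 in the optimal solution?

Optimal shipments:
  B1 to C2: 40 × 4 = 160
  B2 to C2: 30 × 6 = 180
  B3 to C1: 20 × 1 = 20
  B3 to C2: 5 × 8 = 40
  B4 to C2: 30 × 3 = 90
Total cost = 490.
So B3→C1 carries 20 trays.

20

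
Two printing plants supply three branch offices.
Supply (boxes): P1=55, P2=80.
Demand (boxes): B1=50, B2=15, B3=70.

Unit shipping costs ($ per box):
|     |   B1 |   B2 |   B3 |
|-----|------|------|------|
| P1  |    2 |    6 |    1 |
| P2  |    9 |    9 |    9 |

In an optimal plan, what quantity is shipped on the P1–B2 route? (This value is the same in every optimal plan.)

0

The minimum-cost plan:
  P1->B3: 55 × $1 = $55
  P2->B1: 50 × $9 = $450
  P2->B2: 15 × $9 = $135
  P2->B3: 15 × $9 = $135
Total cost = $775.
The route P1→B2 is not used.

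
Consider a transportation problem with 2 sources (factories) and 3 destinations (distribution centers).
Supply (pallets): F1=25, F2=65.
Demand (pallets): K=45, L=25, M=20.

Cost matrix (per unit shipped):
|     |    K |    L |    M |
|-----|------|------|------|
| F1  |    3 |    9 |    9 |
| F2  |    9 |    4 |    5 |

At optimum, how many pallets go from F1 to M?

Optimal shipments:
  F1 to K: 25 × 3 = 75
  F2 to K: 20 × 9 = 180
  F2 to L: 25 × 4 = 100
  F2 to M: 20 × 5 = 100
Total cost = 455.
The route F1→M is not used.

0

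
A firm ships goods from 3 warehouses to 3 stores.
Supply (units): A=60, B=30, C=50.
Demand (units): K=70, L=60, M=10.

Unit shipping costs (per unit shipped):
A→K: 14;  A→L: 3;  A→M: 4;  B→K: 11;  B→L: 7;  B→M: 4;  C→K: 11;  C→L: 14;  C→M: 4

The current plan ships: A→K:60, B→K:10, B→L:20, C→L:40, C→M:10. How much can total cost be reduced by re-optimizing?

700

Current plan cost = 60·14 + 10·11 + 20·7 + 40·14 + 10·4 = 1690.
Optimal plan:
  A–L: 60 units
  B–K: 20 units
  B–M: 10 units
  C–K: 50 units
Optimal cost = 990.
Saving = 1690 − 990 = 700.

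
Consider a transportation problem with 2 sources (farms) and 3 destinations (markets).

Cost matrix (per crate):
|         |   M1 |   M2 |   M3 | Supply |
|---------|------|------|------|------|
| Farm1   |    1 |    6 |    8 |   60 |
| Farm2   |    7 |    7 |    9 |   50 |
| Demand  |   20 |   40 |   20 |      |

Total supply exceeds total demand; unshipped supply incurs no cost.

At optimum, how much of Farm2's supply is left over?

Minimum-cost shipments:
  Farm1→M1: 20 × 1 = 20
  Farm1→M2: 40 × 6 = 240
  Farm2→M3: 20 × 9 = 180
Total cost = 440.
Farm2 ships 20 of its 50, leaving 30.

30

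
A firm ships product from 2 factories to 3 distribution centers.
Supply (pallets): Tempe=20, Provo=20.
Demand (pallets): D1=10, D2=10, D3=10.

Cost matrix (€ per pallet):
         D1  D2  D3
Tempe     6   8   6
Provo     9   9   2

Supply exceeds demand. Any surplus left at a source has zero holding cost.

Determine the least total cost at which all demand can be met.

A cheapest plan:
  Tempe–D1: 10 pallets
  Tempe–D2: 10 pallets
  Provo–D3: 10 pallets
Total cost = €160.

160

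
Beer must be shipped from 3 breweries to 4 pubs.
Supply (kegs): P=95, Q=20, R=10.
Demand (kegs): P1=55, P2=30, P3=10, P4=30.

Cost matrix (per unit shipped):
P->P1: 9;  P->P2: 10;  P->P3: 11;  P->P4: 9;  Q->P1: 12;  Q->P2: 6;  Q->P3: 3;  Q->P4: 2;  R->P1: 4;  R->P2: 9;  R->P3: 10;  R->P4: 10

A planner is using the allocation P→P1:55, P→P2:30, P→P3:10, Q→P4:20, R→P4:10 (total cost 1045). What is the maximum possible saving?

70

Current plan cost = 55·9 + 30·10 + 10·11 + 20·2 + 10·10 = 1045.
Optimal plan:
  P->P1: 45 × 9 = 405
  P->P2: 30 × 10 = 300
  P->P4: 20 × 9 = 180
  Q->P3: 10 × 3 = 30
  Q->P4: 10 × 2 = 20
  R->P1: 10 × 4 = 40
Optimal cost = 975.
Saving = 1045 − 975 = 70.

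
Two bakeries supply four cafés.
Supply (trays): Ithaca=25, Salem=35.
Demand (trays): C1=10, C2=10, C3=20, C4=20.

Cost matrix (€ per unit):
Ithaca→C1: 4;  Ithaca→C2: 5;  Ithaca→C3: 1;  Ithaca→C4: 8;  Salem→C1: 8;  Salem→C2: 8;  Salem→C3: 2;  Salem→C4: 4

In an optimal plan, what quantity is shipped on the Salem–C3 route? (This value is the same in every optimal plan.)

Solving gives:
  Ithaca–C1: 10 × €4 = €40
  Ithaca–C2: 10 × €5 = €50
  Ithaca–C3: 5 × €1 = €5
  Salem–C3: 15 × €2 = €30
  Salem–C4: 20 × €4 = €80
Total cost = €205.
So Salem→C3 carries 15 trays.

15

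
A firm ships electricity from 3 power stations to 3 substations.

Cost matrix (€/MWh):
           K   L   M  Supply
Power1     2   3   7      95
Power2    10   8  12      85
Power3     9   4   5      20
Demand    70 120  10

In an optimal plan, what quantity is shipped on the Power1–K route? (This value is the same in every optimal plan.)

Optimal shipments:
  Power1->K: 70 × €2 = €140
  Power1->L: 25 × €3 = €75
  Power2->L: 85 × €8 = €680
  Power3->L: 10 × €4 = €40
  Power3->M: 10 × €5 = €50
Total cost = €985.
So Power1→K carries 70 MWh.

70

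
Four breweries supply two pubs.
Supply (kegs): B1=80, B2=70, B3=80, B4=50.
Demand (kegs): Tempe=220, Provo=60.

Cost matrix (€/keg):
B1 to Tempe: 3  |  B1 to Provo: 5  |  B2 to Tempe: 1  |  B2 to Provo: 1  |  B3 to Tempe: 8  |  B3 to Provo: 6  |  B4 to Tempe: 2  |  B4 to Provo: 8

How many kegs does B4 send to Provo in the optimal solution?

0

Optimal shipments:
  B1->Tempe: 80 × €3 = €240
  B2->Tempe: 70 × €1 = €70
  B3->Tempe: 20 × €8 = €160
  B3->Provo: 60 × €6 = €360
  B4->Tempe: 50 × €2 = €100
Total cost = €930.
The route B4→Provo is not used.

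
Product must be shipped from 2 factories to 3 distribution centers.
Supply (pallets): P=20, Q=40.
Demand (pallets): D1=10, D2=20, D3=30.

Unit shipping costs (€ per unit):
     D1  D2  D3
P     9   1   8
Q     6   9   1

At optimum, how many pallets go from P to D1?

0

The minimum-cost plan:
  P->D2: 20 × €1 = €20
  Q->D1: 10 × €6 = €60
  Q->D3: 30 × €1 = €30
Total cost = €110.
The route P→D1 is not used.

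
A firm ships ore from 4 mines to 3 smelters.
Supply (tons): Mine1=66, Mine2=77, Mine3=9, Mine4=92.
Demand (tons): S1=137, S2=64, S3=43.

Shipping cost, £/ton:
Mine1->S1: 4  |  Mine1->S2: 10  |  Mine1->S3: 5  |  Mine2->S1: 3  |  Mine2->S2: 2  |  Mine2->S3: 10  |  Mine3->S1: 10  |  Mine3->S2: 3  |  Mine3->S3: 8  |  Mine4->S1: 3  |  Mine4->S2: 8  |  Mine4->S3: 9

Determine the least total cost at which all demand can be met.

786

A cheapest plan:
  Mine1->S1: 23 × £4 = £92
  Mine1->S3: 43 × £5 = £215
  Mine2->S1: 22 × £3 = £66
  Mine2->S2: 55 × £2 = £110
  Mine3->S2: 9 × £3 = £27
  Mine4->S1: 92 × £3 = £276
Total = 92 + 215 + 66 + 110 + 27 + 276 = £786.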